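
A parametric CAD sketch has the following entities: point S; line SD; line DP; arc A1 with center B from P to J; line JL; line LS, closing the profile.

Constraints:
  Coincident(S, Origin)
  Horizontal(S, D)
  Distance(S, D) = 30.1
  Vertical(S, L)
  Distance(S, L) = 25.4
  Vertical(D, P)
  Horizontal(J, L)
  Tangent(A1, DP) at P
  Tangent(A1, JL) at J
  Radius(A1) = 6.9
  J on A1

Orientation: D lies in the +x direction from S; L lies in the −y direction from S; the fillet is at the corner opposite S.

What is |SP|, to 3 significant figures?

35.3

The virtual corner opposite S is at (30.1, -25.4). Since A1 is tangent to DP there, BP ⟂ DP and since A1 is tangent to JL there, BJ ⟂ JL, with radius 6.9, so the center B sits 6.9 in from both sides at B = (23.2, -18.5). That places the tangent points at P = (30.1, -18.5) on DP and J = (23.2, -25.4) on JL. Then |SP| = |P − S| = 35.3.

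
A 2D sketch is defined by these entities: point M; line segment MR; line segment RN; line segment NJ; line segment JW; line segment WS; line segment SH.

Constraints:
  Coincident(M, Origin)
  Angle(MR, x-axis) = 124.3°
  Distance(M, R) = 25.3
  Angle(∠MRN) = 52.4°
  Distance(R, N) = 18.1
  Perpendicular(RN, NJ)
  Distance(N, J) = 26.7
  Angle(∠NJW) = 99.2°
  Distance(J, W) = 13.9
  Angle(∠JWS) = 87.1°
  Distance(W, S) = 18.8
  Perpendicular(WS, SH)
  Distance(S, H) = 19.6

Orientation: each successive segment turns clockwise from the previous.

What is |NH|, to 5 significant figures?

8.8904

M is at the origin; MR runs at 124.3° with length 25.3, so R = (-14.257, 20.900). ∠MRN = 52.4° gives RN at -3.3000° from the x-axis; with |RN| = 18.1, N = (3.8128, 19.858). RN is perpendicular to NJ, so NJ runs at -93.300°; with |NJ| = 26.7, J = (2.2758, -6.7973). ∠NJW = 99.2° gives JW at -174.10° from the x-axis; with |JW| = 13.9, W = (-11.551, -8.2262). ∠JWS = 87.1° gives WS at 93.000° from the x-axis; with |WS| = 18.8, S = (-12.534, 10.548). WS ⟂ SH, so SH runs at 3.0000°; with |SH| = 19.6, H = (7.0387, 11.574). Then |NH| = |H − N| = 8.8904.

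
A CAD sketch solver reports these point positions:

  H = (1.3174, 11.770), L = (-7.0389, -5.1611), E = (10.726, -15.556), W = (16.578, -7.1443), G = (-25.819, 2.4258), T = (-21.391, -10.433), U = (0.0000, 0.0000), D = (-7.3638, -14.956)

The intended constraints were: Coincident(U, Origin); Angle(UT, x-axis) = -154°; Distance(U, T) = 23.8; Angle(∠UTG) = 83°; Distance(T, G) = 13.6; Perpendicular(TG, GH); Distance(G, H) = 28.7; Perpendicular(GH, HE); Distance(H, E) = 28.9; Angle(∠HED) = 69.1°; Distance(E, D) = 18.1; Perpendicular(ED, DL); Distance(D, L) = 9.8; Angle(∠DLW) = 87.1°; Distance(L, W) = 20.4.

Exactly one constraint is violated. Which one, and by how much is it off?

Distance(L, W) = 20.4 — off by 3.30.

U = (0.00, 0.00) ✓; UT at -154.0° ✓; |UT| = 23.80 ✓; ∠UTG = 83.00° ✓; |TG| = 13.60 ✓; ∠(TG, GH) = 90.00° ✓; |GH| = 28.70 ✓; ∠(GH, HE) = 90.00° ✓; |HE| = 28.90 ✓; ∠HED = 69.10° ✓; |ED| = 18.10 ✓; ∠(ED, DL) = 90.00° ✓; |DL| = 9.800 ✓; ∠DLW = 87.10° ✓; |LW| = 23.70 ✗.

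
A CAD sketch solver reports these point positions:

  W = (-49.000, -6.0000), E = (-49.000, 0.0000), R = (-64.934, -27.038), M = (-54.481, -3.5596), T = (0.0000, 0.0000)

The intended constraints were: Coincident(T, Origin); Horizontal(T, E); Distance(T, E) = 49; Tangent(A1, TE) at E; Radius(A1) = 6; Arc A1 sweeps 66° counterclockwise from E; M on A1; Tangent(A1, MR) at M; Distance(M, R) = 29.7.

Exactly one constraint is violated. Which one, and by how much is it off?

Distance(M, R) = 29.7 — off by 4.00.

T = (0.00, 0.00) ✓; T.y = 0.00, E.y = 0.00 ✓; |TE| = 49.00 ✓; ∠(WE, ET) = 90.00° ✓; |WE| = 6.000 ✓; bearing(W→M) − bearing(W→E) = 66.00° ✓; |WM| = 6.000 ✓; ∠(WM, MR) = 90.00° ✓; |MR| = 25.70 ✗.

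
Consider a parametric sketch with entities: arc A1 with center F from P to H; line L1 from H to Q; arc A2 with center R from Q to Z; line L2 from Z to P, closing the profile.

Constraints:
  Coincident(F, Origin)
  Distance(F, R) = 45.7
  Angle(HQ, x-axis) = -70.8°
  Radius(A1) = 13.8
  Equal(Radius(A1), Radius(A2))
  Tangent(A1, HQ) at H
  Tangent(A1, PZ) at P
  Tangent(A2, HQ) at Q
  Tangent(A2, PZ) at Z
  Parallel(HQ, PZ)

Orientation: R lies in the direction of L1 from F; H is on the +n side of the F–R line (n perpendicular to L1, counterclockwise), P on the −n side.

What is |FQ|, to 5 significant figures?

47.738

The slot axis is L1's direction at -70.8°, so u = (cos -70.8°, sin -70.8°) = (0.32887, -0.94438) and n = (−sin -70.8°, cos -70.8°) = (0.94438, 0.32887). F is at the origin and R lies 45.7 along u from F, so R = 45.7·u = (15.029, -43.158). Tangency of A1 to both parallel lines with radius 13.8 puts H and P at F ± 13.8·n: H = (13.032, 4.5384), P = (-13.032, -4.5384). Equal radii place Q and Z the same way about R: Q = R + 13.8·n = (28.062, -38.620), Z = R − 13.8·n = (1.9968, -47.696). Then |FQ| = |Q − F| = 47.738.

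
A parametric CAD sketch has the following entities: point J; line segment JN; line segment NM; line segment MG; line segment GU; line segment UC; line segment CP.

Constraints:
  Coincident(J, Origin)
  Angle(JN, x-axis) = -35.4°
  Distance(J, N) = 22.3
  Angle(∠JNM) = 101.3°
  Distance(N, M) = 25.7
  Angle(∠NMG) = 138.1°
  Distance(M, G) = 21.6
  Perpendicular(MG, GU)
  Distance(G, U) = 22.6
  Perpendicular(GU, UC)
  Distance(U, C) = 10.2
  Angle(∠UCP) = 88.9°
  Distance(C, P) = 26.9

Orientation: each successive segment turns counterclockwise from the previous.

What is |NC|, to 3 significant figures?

31.0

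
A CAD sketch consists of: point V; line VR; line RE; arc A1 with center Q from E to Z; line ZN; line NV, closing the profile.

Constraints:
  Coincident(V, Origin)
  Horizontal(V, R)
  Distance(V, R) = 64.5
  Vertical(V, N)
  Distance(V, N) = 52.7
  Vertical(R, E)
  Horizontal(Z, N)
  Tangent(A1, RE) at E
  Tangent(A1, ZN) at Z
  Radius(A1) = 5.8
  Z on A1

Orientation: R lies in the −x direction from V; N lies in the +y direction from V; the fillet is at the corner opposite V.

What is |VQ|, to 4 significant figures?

75.14

V is at the origin; VR is horizontal with |VR| = 64.5 and R on the −x side, so R = (-64.50, 0.000). VN is vertical with |VN| = 52.7 and N on the +y side, so N = (0.000, 52.70). The virtual corner opposite V is at (-64.50, 52.70). The tangent condition forces QE to be normal to RE and the tangent condition forces QZ to be normal to ZN, with radius 5.8, so the center Q sits 5.8 in from both sides at Q = (-58.70, 46.90). Then |VQ| = |Q − V| = 75.14.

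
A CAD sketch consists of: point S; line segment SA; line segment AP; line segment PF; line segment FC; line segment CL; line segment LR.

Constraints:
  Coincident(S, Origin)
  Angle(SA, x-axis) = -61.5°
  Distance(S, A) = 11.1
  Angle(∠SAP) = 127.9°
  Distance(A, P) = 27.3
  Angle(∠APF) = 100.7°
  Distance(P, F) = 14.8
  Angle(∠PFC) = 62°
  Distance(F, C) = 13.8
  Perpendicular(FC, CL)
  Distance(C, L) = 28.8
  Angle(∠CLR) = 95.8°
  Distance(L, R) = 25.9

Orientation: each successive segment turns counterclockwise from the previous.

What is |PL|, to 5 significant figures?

17.160

S is at the origin; SA runs at -61.5° with length 11.1, so A = (5.2965, -9.7549). ∠SAP = 127.9° gives AP at -9.4000° from the x-axis; with |AP| = 27.3, P = (32.230, -14.214). ∠APF = 100.7° gives PF at 69.900° from the x-axis; with |PF| = 14.8, F = (37.316, -0.31507). ∠PFC = 62.0° gives FC at -172.10° from the x-axis; with |FC| = 13.8, C = (23.647, -2.2118). FC is perpendicular to CL, so CL runs at -82.100°; with |CL| = 28.8, L = (27.605, -30.738). Then |PL| = |L − P| = 17.160.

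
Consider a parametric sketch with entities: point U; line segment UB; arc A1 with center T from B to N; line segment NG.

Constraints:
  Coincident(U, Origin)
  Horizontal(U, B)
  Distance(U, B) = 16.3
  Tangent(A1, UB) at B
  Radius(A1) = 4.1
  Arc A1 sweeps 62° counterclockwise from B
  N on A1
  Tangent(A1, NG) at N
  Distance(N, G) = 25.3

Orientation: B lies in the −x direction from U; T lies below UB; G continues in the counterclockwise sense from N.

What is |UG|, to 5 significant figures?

40.150

U is at the origin; U and B share the same y with |UB| = 16.3 and B on the −x side, so B = (-16.300, 0.0000). The tangent condition forces TB to be normal to UB, so T = B + (0, -4.1) = (-16.300, -4.1000). On A1, B sits at bearing 90° from T; a 62° counterclockwise sweep puts N at bearing 152°, so N = T + 4.1·(cos 152°, sin 152°) = (-19.920, -2.1752). A1 meets NG tangentially, so TN is at right angles to NG, so NG runs along (−sin 152°, cos 152°); with |NG| = 25.3, G = (-31.798, -24.514). Then |UG| = |G − U| = 40.150.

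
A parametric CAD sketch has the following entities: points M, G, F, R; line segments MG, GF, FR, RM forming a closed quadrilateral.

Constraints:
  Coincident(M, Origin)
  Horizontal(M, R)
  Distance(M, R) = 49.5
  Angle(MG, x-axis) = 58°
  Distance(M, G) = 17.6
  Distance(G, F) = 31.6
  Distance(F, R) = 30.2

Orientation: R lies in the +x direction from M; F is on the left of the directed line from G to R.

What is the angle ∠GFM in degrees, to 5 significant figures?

11.897°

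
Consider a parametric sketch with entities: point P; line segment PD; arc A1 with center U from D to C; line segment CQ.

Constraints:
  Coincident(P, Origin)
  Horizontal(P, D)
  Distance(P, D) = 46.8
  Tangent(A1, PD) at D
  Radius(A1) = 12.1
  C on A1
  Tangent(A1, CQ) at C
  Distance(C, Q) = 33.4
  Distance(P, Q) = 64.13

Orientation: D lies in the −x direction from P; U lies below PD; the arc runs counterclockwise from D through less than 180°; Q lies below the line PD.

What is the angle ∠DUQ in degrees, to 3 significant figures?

174°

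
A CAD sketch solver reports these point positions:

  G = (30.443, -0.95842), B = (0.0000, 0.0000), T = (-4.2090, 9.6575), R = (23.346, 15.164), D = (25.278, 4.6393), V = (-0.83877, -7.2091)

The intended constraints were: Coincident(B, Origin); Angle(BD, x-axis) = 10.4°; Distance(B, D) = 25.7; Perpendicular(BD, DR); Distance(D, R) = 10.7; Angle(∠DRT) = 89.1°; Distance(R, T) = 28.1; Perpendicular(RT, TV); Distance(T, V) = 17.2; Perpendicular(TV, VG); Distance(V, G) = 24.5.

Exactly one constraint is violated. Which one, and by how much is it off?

Distance(V, G) = 24.5 — off by 7.40.

B = (0.00, 0.00) ✓; BD at 10.40° ✓; |BD| = 25.70 ✓; ∠(BD, DR) = 90.00° ✓; |DR| = 10.70 ✓; ∠DRT = 89.10° ✓; |RT| = 28.10 ✓; ∠(RT, TV) = 90.00° ✓; |TV| = 17.20 ✓; ∠(TV, VG) = 90.00° ✓; |VG| = 31.90 ✗.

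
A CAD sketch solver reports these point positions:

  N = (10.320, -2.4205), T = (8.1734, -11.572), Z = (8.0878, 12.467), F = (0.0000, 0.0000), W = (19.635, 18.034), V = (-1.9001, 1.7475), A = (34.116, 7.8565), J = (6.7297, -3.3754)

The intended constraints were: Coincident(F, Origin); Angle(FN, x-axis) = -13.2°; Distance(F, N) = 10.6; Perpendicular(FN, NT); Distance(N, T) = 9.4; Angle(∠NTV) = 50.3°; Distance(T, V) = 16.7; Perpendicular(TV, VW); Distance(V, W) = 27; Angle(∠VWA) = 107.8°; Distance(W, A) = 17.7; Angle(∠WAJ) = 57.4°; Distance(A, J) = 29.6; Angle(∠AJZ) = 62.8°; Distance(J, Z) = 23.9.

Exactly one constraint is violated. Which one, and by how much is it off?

Distance(J, Z) = 23.9 — off by 8.00.

F = (0.00, 0.00) ✓; FN at -13.20° ✓; |FN| = 10.60 ✓; ∠(FN, NT) = 90.00° ✓; |NT| = 9.400 ✓; ∠NTV = 50.30° ✓; |TV| = 16.70 ✓; ∠(TV, VW) = 90.00° ✓; |VW| = 27.00 ✓; ∠VWA = 107.8° ✓; |WA| = 17.70 ✓; ∠WAJ = 57.40° ✓; |AJ| = 29.60 ✓; ∠AJZ = 62.80° ✓; |JZ| = 15.90 ✗.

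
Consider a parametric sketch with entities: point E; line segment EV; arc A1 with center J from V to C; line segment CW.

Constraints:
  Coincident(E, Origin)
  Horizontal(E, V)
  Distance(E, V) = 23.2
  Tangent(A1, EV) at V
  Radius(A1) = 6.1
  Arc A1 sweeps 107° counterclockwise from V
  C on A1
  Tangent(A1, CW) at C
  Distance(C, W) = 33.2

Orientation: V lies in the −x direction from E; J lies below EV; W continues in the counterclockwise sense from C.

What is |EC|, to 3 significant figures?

30.1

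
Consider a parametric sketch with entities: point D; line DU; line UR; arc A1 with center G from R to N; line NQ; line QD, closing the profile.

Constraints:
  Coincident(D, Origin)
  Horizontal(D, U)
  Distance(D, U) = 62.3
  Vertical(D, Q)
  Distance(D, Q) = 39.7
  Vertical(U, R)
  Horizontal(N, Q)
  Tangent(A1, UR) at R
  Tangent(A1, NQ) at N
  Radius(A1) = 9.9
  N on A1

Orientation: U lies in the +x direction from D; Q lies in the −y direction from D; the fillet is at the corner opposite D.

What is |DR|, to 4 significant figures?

69.06

D is at the origin; D and U share the same y with |DU| = 62.3 and U on the +x side, so U = (62.30, 0.000). DQ is vertical with |DQ| = 39.7 and Q on the −y side, so Q = (0.000, -39.70). The virtual corner opposite D is at (62.30, -39.70). The tangent condition forces GR to be normal to UR and tangency of A1 to NQ means the radius GN is perpendicular to NQ, with radius 9.9, so the center G sits 9.9 in from both sides at G = (52.40, -29.80). That places the tangent points at R = (62.30, -29.80) on UR and N = (52.40, -39.70) on NQ. Then |DR| = |R − D| = 69.06.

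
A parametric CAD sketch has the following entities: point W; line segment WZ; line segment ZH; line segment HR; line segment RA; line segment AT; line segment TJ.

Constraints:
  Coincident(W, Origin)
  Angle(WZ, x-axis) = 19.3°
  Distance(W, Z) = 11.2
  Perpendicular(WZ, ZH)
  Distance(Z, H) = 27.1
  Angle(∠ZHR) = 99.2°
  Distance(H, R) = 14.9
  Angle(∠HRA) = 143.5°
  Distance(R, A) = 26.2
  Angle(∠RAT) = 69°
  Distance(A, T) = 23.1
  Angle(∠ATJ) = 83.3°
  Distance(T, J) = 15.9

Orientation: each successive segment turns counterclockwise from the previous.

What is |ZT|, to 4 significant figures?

20.85

W is at the origin; WZ runs at 19.3° with length 11.2, so Z = (10.57, 3.702). WZ ⟂ ZH, so ZH runs at 109.3°; with |ZH| = 27.1, H = (1.614, 29.28). ∠ZHR = 99.2° gives HR at -169.9° from the x-axis; with |HR| = 14.9, R = (-13.06, 26.67). ∠HRA = 143.5° gives RA at -133.4° from the x-axis; with |RA| = 26.2, A = (-31.06, 7.630). ∠RAT = 69.0° gives AT at -22.40° from the x-axis; with |AT| = 23.1, T = (-9.700, -1.173). Then |ZT| = |T − Z| = 20.85.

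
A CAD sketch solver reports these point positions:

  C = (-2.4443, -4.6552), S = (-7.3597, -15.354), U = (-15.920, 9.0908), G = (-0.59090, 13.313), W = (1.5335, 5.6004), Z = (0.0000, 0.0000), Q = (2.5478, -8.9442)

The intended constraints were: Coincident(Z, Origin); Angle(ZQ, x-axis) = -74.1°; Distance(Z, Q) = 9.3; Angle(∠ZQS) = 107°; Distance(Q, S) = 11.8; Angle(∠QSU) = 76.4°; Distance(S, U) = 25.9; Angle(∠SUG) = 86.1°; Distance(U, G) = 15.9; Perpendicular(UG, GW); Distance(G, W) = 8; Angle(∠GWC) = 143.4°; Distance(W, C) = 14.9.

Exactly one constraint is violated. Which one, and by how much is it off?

Distance(W, C) = 14.9 — off by 3.90.

Z = (0.00, 0.00) ✓; ZQ at -74.10° ✓; |ZQ| = 9.300 ✓; ∠ZQS = 107.0° ✓; |QS| = 11.80 ✓; ∠QSU = 76.40° ✓; |SU| = 25.90 ✓; ∠SUG = 86.10° ✓; |UG| = 15.90 ✓; ∠(UG, GW) = 90.00° ✓; |GW| = 8.000 ✓; ∠GWC = 143.4° ✓; |WC| = 11.00 ✗.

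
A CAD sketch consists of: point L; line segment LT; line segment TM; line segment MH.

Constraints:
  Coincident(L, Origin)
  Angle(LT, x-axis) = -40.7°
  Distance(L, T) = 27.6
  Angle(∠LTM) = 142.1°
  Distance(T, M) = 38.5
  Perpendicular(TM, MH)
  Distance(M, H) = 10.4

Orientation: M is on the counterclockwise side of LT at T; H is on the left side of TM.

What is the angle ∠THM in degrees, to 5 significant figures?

74.883°

L is at the origin; LT runs at -40.7° with length 27.6, so T = 27.6·(cos -40.7°, sin -40.7°) = (20.925, -17.998). ∠LTM = 142.1°, so TM runs at -40.7° + (180° − 142.1°) = -2.8000° from the x-axis; with |TM| = 38.5, M = T + 38.5·(cos -2.8000°, sin -2.8000°) = (59.379, -19.879). The perpendicularity gives MH at right angles to TM; with |MH| = 10.4 on the left of TM, H = M + 10.4·(0.048850, 0.99881) = (59.887, -9.4910). Then cos ∠THM = HT·HM / (|HT||HM|), giving 74.883°.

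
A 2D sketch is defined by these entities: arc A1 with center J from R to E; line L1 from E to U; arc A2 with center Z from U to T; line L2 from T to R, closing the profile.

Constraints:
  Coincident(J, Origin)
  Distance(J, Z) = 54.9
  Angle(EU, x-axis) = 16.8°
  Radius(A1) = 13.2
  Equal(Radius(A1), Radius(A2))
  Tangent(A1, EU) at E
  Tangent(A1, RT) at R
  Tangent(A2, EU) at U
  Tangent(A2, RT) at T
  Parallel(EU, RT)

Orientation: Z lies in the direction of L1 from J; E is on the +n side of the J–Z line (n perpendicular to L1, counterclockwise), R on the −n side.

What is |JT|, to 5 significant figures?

56.465

Tangency of A1 to both parallel lines with radius 13.2 puts E and R at J ± 13.2·n: E = (-3.8152, 12.637), R = (3.8152, -12.637). Equal radii place U and T the same way about Z: U = Z + 13.2·n = (48.742, 28.504), T = Z − 13.2·n = (56.372, 3.2312). Then |JT| = |T − J| = 56.465.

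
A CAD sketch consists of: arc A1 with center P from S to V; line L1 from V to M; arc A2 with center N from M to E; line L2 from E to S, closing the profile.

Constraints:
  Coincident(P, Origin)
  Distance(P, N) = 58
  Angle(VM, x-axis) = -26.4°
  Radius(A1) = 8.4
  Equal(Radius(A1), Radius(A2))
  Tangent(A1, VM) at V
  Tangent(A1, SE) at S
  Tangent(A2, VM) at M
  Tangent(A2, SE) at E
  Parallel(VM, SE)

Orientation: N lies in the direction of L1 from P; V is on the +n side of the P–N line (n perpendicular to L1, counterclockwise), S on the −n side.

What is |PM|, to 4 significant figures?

58.61

Tangency of A1 to both parallel lines with radius 8.4 puts V and S at P ± 8.4·n: V = (3.735, 7.524), S = (-3.735, -7.524). Equal radii place M and E the same way about N: M = N + 8.4·n = (55.69, -18.26), E = N − 8.4·n = (48.22, -33.31). Then |PM| = |M − P| = 58.61.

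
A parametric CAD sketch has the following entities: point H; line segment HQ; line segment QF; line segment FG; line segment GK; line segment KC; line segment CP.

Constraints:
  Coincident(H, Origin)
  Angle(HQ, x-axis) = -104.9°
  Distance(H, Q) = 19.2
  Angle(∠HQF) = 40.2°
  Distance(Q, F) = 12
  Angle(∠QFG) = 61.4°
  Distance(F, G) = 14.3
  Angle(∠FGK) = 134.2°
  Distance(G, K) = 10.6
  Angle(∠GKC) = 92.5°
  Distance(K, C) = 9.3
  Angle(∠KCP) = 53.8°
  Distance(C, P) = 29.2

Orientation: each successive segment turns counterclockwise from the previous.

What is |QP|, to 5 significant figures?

25.239

H is at the origin; HQ runs at -104.9° with length 19.2, so Q = (-4.9369, -18.554). ∠HQF = 40.2° gives QF at 34.900° from the x-axis; with |QF| = 12.0, F = (4.9049, -11.689). ∠QFG = 61.4° gives FG at 153.50° from the x-axis; with |FG| = 14.3, G = (-7.8927, -5.3080). ∠FGK = 134.2° gives GK at -160.70° from the x-axis; with |GK| = 10.6, K = (-17.897, -8.8115). ∠GKC = 92.5° gives KC at -73.200° from the x-axis; with |KC| = 9.3, C = (-15.209, -17.715). ∠KCP = 53.8° gives CP at 53.000° from the x-axis; with |CP| = 29.2, P = (2.3640, 5.6056). Then |QP| = |P − Q| = 25.239.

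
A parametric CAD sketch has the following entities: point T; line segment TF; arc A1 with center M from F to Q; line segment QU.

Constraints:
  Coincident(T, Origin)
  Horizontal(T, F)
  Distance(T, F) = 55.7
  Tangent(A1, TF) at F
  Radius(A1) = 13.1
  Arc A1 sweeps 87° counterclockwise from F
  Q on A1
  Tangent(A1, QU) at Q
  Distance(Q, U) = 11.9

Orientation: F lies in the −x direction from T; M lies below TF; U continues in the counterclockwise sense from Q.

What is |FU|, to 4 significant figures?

27.90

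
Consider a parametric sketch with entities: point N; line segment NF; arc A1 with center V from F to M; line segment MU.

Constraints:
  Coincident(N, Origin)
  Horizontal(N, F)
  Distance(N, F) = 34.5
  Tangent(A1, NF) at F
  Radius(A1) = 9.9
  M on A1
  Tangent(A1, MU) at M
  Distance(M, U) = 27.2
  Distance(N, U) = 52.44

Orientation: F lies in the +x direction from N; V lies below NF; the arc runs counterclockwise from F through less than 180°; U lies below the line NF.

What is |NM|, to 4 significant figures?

28.67

N is at the origin; NF is horizontal with |NF| = 34.5 and F on the +x side, so F = (34.50, 0.000). A1 meets NF tangentially, so VF is at right angles to NF, so V = F + (0, -9.9) = (34.50, -9.900). Since VM ⟂ MU (tangency), |VU| = √(9.9² + 27.2²) = 28.95 regardless of where M sits on A1. So U lies on both circle(N, 52.44) and circle(V, 28.95); the below-NF intersection is U = (35.24, -38.84). M is the foot of the tangent from U: M = (25.29, -13.52).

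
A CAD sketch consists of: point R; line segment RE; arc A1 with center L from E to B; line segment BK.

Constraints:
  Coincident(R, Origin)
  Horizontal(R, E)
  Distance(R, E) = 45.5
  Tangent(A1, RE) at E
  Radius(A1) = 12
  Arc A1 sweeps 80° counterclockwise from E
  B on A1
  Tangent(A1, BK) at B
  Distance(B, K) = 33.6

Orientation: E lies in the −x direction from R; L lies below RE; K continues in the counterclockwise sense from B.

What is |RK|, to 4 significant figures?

76.40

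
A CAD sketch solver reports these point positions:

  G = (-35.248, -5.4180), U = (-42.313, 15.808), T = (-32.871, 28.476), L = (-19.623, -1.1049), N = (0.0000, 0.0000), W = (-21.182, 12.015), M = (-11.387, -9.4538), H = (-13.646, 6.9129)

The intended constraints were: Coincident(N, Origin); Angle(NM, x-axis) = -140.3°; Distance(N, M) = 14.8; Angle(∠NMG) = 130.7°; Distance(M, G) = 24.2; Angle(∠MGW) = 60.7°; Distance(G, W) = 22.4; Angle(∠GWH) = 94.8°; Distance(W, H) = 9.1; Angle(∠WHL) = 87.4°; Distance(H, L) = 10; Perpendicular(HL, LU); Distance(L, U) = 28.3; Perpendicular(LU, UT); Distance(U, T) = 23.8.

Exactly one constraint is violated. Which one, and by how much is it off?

Distance(U, T) = 23.8 — off by 8.00.

N = (0.00, 0.00) ✓; NM at -140.3° ✓; |NM| = 14.80 ✓; ∠NMG = 130.7° ✓; |MG| = 24.20 ✓; ∠MGW = 60.70° ✓; |GW| = 22.40 ✓; ∠GWH = 94.80° ✓; |WH| = 9.101 ✓; ∠WHL = 87.40° ✓; |HL| = 10.00 ✓; ∠(HL, LU) = 90.00° ✓; |LU| = 28.30 ✓; ∠(LU, UT) = 90.00° ✓; |UT| = 15.80 ✗.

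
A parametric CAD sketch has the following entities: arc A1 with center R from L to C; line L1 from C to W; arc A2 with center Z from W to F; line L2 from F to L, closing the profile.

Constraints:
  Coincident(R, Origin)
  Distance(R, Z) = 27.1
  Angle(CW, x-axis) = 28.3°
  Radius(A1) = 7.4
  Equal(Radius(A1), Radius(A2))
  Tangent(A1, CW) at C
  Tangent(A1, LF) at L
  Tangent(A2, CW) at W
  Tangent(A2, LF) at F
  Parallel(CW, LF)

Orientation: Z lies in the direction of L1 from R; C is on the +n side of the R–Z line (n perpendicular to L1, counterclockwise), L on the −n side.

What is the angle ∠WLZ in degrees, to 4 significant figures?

13.37°

The slot axis is L1's direction at 28.3°, so u = (cos 28.3°, sin 28.3°) = (0.8805, 0.4741) and n = (−sin 28.3°, cos 28.3°) = (-0.4741, 0.8805). R is at the origin and Z lies 27.1 along u from R, so Z = 27.1·u = (23.86, 12.85). Tangency of A1 to both parallel lines with radius 7.4 puts C and L at R ± 7.4·n: C = (-3.508, 6.516), L = (3.508, -6.516). Equal radii place W and F the same way about Z: W = Z + 7.4·n = (20.35, 19.36), F = Z − 7.4·n = (27.37, 6.332). Then cos ∠WLZ = LW·LZ / (|LW||LZ|), giving 13.37°.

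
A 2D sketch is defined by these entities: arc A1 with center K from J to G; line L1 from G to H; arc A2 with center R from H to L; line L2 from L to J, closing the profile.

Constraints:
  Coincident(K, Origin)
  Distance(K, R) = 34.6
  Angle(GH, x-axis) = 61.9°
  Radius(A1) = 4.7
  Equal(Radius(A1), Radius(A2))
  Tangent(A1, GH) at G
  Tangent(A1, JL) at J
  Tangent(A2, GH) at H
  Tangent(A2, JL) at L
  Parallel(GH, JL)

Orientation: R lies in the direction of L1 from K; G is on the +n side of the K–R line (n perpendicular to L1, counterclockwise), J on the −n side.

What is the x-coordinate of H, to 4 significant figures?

12.15

The slot axis is L1's direction at 61.9°, so u = (cos 61.9°, sin 61.9°) = (0.4710, 0.8821) and n = (−sin 61.9°, cos 61.9°) = (-0.8821, 0.4710). K is at the origin and R lies 34.6 along u from K, so R = 34.6·u = (16.30, 30.52). Tangency of A1 to both parallel lines with radius 4.7 puts G and J at K ± 4.7·n: G = (-4.146, 2.214), J = (4.146, -2.214). Equal radii place H and L the same way about R: H = R + 4.7·n = (12.15, 32.74), L = R − 4.7·n = (20.44, 28.31). So H.x = 12.15.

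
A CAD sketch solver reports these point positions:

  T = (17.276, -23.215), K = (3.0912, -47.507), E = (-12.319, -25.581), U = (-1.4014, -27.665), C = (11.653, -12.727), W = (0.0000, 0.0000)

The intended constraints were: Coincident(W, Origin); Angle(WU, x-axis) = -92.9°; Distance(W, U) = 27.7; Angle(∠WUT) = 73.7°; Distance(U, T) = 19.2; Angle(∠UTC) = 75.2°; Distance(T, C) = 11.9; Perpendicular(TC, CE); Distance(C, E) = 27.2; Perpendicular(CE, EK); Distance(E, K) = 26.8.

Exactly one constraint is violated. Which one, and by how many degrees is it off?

Perpendicular(CE, EK) — off by 6.90°.

W = (0.00, 0.00) ✓; WU at -92.90° ✓; |WU| = 27.70 ✓; ∠WUT = 73.70° ✓; |UT| = 19.20 ✓; ∠UTC = 75.20° ✓; |TC| = 11.90 ✓; ∠(TC, CE) = 90.00° ✓; |CE| = 27.20 ✓; ∠(CE, EK) = 96.90° ✗; |EK| = 26.80 ✓.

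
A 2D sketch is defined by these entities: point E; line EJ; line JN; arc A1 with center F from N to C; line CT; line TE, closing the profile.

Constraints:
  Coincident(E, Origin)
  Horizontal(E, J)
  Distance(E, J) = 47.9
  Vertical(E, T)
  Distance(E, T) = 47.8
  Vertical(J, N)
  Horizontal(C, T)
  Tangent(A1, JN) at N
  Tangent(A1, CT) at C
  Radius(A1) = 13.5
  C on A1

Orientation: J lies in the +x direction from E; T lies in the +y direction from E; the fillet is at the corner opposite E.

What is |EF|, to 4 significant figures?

48.58

E is at the origin; E and J share the same y with |EJ| = 47.9 and J on the +x side, so J = (47.90, 0.000). ET is vertical with |ET| = 47.8 and T on the +y side, so T = (0.000, 47.80). The virtual corner opposite E is at (47.90, 47.80). Since A1 is tangent to JN there, FN ⟂ JN and tangency of A1 to CT means the radius FC is perpendicular to CT, with radius 13.5, so the center F sits 13.5 in from both sides at F = (34.40, 34.30). Then |EF| = |F − E| = 48.58.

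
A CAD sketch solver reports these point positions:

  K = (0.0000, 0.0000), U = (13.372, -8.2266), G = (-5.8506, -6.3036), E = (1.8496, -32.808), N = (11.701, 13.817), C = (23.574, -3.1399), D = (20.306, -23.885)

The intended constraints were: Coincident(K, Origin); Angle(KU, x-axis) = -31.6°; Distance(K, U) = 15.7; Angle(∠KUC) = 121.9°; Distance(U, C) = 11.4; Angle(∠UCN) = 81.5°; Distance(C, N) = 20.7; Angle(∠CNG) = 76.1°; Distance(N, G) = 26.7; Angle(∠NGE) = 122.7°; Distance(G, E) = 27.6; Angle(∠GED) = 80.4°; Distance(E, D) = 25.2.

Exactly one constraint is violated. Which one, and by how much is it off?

Distance(E, D) = 25.2 — off by 4.70.

K = (0.00, 0.00) ✓; KU at -31.60° ✓; |KU| = 15.70 ✓; ∠KUC = 121.9° ✓; |UC| = 11.40 ✓; ∠UCN = 81.50° ✓; |CN| = 20.70 ✓; ∠CNG = 76.10° ✓; |NG| = 26.70 ✓; ∠NGE = 122.7° ✓; |GE| = 27.60 ✓; ∠GED = 80.40° ✓; |ED| = 20.50 ✗.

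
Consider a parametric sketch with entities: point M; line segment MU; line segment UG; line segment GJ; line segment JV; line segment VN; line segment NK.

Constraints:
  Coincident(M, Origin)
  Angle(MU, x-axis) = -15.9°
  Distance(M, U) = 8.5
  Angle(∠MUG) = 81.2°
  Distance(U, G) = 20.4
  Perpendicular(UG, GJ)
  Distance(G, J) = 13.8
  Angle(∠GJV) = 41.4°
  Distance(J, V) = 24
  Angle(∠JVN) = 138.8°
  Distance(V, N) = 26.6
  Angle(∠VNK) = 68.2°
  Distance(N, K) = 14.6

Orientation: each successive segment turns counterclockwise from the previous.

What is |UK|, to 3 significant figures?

31.2

M is at the origin; MU runs at -15.9° with length 8.5, so U = (8.17, -2.33). ∠MUG = 81.2° gives UG at 82.9° from the x-axis; with |UG| = 20.4, G = (10.7, 17.9). The perpendicularity gives GJ at right angles to UG, so GJ runs at 173°; with |GJ| = 13.8, J = (-3.00, 19.6). ∠GJV = 41.4° gives JV at -48.5° from the x-axis; with |JV| = 24.0, V = (12.9, 1.65). ∠JVN = 138.8° gives VN at -7.30° from the x-axis; with |VN| = 26.6, N = (39.3, -1.73). ∠VNK = 68.2° gives NK at 104° from the x-axis; with |NK| = 14.6, K = (35.6, 12.4). Then |UK| = |K − U| = 31.2.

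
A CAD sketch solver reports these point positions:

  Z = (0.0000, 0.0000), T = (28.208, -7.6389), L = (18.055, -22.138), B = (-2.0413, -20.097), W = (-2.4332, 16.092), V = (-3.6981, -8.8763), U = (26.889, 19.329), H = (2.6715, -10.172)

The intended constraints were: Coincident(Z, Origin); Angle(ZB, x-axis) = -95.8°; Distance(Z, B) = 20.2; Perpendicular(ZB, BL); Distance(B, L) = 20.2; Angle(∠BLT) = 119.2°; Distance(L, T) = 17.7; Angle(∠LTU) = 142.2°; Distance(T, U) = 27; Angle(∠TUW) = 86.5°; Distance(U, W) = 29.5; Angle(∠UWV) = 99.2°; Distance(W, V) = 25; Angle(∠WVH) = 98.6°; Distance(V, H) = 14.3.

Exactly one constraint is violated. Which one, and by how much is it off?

Distance(V, H) = 14.3 — off by 7.80.

Z = (0.00, 0.00) ✓; ZB at -95.80° ✓; |ZB| = 20.20 ✓; ∠(ZB, BL) = 90.00° ✓; |BL| = 20.20 ✓; ∠BLT = 119.2° ✓; |LT| = 17.70 ✓; ∠LTU = 142.2° ✓; |TU| = 27.00 ✓; ∠TUW = 86.50° ✓; |UW| = 29.50 ✓; ∠UWV = 99.20° ✓; |WV| = 25.00 ✓; ∠WVH = 98.60° ✓; |VH| = 6.500 ✗.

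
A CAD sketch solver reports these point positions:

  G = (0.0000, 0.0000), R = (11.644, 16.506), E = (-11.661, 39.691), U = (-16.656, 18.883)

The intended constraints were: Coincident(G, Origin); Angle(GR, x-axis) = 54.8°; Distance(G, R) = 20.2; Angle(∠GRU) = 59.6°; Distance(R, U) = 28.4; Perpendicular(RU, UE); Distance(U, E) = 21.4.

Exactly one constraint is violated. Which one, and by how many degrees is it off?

Perpendicular(RU, UE) — off by 8.70°.

G = (0.00, 0.00) ✓; GR at 54.80° ✓; |GR| = 20.20 ✓; ∠GRU = 59.60° ✓; |RU| = 28.40 ✓; ∠(RU, UE) = 98.70° ✗; |UE| = 21.40 ✓.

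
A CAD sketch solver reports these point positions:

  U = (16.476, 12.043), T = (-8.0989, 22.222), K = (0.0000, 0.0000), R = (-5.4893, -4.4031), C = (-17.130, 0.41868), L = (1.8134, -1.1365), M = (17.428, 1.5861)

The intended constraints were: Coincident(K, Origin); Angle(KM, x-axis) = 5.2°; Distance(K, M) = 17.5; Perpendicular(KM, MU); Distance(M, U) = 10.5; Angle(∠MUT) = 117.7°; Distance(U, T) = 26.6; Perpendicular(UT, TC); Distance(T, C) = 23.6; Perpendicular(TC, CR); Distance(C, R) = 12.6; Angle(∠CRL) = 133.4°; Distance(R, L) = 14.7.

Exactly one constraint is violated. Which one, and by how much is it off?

Distance(R, L) = 14.7 — off by 6.70.

K = (0.00, 0.00) ✓; KM at 5.200° ✓; |KM| = 17.50 ✓; ∠(KM, MU) = 90.00° ✓; |MU| = 10.50 ✓; ∠MUT = 117.7° ✓; |UT| = 26.60 ✓; ∠(UT, TC) = 90.00° ✓; |TC| = 23.60 ✓; ∠(TC, CR) = 90.00° ✓; |CR| = 12.60 ✓; ∠CRL = 133.4° ✓; |RL| = 8.000 ✗.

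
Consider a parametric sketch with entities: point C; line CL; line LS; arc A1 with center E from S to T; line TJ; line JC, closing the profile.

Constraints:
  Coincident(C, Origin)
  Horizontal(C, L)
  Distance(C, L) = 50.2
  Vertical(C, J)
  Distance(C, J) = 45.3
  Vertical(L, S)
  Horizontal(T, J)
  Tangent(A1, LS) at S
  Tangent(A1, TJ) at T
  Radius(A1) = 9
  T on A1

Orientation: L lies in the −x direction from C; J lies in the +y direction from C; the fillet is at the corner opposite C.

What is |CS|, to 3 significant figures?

61.9

C is at the origin; C and L share the same y with |CL| = 50.2 and L on the −x side, so L = (-50.2, 0.00). CJ is vertical with |CJ| = 45.3 and J on the +y side, so J = (0.00, 45.3). The virtual corner opposite C is at (-50.2, 45.3). Since A1 is tangent to LS there, ES ⟂ LS and since A1 is tangent to TJ there, ET ⟂ TJ, with radius 9.0, so the center E sits 9.0 in from both sides at E = (-41.2, 36.3). That places the tangent points at S = (-50.2, 36.3) on LS and T = (-41.2, 45.3) on TJ. Then |CS| = |S − C| = 61.9.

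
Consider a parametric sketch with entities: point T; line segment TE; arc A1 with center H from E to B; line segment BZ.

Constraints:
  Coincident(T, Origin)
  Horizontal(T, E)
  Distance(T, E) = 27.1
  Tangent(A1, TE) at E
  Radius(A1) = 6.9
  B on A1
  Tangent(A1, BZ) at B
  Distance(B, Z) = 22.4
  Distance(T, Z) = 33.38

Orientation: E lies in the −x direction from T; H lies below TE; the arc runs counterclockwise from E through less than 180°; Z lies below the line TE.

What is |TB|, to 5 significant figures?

34.271

T is at the origin; T and E share the same y with |TE| = 27.1 and E on the −x side, so E = (-27.100, 0.0000). A1 meets TE tangentially, so HE is at right angles to TE, so H = E + (0, -6.9) = (-27.100, -6.9000). Since HB ⟂ BZ (tangency), |HZ| = √(6.9² + 22.4²) = 23.439 regardless of where B sits on A1. So Z lies on both circle(T, 33.38) and circle(H, 23.439); the below-TE intersection is Z = (-17.634, -28.342). B is the foot of the tangent from Z: B = (-32.312, -11.421).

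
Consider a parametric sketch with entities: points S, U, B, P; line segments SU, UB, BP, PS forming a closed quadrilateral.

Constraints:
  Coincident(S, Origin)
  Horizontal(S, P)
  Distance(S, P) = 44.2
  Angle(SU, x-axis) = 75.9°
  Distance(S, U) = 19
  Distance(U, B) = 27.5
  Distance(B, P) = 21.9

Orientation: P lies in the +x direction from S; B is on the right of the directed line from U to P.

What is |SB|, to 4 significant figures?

22.59

Checks: |UB| = 27.50 ✓; |BP| = 21.90 ✓.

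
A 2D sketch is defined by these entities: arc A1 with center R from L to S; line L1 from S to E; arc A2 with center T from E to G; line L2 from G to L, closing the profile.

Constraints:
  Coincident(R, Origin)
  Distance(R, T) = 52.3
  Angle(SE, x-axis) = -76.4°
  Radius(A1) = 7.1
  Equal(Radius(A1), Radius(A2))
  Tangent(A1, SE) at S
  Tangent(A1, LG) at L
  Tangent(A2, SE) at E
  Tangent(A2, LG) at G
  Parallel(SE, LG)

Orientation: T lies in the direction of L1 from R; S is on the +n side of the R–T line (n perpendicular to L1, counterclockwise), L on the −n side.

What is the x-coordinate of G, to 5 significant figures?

5.3970

The slot axis is L1's direction at -76.4°, so u = (cos -76.4°, sin -76.4°) = (0.23514, -0.97196) and n = (−sin -76.4°, cos -76.4°) = (0.97196, 0.23514). R is at the origin and T lies 52.3 along u from R, so T = 52.3·u = (12.298, -50.834). Tangency of A1 to both parallel lines with radius 7.1 puts S and L at R ± 7.1·n: S = (6.9009, 1.6695), L = (-6.9009, -1.6695). Equal radii place E and G the same way about T: E = T + 7.1·n = (19.199, -49.164), G = T − 7.1·n = (5.3970, -52.503). So G.x = 5.3970.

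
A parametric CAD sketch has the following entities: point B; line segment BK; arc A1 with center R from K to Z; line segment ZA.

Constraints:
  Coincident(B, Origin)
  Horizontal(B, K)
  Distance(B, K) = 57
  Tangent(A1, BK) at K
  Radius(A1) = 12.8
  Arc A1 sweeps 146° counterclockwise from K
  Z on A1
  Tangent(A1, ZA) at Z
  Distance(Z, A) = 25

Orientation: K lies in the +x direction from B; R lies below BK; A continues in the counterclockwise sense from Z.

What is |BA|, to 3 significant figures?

79.9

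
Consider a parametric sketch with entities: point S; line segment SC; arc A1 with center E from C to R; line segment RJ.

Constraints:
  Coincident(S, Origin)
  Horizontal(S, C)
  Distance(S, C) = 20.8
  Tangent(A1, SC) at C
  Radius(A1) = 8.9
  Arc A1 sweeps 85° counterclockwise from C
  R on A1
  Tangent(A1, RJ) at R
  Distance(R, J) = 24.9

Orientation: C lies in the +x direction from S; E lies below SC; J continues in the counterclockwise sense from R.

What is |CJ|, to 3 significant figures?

34.7

S is at the origin; SC is horizontal with |SC| = 20.8 and C on the +x side, so C = (20.8, 0.00). Tangency of A1 to SC means the radius EC is perpendicular to SC, so E = C + (0, -8.9) = (20.8, -8.90). On A1, C sits at bearing 90° from E; an 85° counterclockwise sweep puts R at bearing 175°, so R = E + 8.9·(cos 175°, sin 175°) = (11.9, -8.12). The tangent condition forces ER to be normal to RJ, so RJ runs along (−sin 175°, cos 175°); with |RJ| = 24.9, J = (9.76, -32.9). Then |CJ| = |J − C| = 34.7.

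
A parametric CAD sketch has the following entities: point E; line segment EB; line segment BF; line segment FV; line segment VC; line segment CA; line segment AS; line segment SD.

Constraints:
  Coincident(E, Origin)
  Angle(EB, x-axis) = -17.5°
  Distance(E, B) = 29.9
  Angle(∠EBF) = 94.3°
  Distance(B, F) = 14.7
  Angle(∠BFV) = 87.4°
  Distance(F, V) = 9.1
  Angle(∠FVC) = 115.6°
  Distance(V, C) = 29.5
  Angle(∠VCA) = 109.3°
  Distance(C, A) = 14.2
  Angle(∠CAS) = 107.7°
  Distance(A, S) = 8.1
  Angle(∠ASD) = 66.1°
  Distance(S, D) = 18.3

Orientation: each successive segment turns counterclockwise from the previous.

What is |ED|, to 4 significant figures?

13.07

E is at the origin; EB runs at -17.5° with length 29.9, so B = (28.52, -8.991). ∠EBF = 94.3° gives BF at 68.20° from the x-axis; with |BF| = 14.7, F = (33.98, 4.658). ∠BFV = 87.4° gives FV at 160.8° from the x-axis; with |FV| = 9.1, V = (25.38, 7.650). ∠FVC = 115.6° gives VC at -134.8° from the x-axis; with |VC| = 29.5, C = (4.595, -13.28). ∠VCA = 109.3° gives CA at -64.10° from the x-axis; with |CA| = 14.2, A = (10.80, -26.06). ∠CAS = 107.7° gives AS at 8.200° from the x-axis; with |AS| = 8.1, S = (18.81, -24.90). ∠ASD = 66.1° gives SD at 122.1° from the x-axis; with |SD| = 18.3, D = (9.090, -9.398). Then |ED| = |D − E| = 13.07.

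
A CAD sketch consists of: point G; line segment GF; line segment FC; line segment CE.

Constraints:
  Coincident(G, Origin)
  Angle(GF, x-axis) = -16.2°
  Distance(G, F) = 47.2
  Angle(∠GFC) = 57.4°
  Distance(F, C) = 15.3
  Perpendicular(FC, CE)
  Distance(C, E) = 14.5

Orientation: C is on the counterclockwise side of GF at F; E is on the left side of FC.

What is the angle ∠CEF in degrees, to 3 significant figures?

46.5°

∠GFC = 57.4°, so FC runs at -16.2° + (180° − 57.4°) = 106° from the x-axis; with |FC| = 15.3, C = F + 15.3·(cos 106°, sin 106°) = (41.0, 1.51). The perpendicularity gives CE at right angles to FC; with |CE| = 14.5 on the left of FC, E = C + 14.5·(-0.959, -0.282) = (27.1, -2.58). Then cos ∠CEF = EC·EF / (|EC||EF|), giving 46.5°.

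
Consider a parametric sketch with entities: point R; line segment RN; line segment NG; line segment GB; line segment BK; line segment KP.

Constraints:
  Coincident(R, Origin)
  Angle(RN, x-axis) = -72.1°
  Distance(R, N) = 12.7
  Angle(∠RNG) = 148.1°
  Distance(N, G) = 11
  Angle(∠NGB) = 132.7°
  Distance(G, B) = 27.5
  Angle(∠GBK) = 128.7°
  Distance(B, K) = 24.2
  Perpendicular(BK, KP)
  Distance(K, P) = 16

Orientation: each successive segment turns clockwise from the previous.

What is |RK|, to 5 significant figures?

52.497

∠NGB = 132.7° gives GB at -151.30° from the x-axis; with |GB| = 27.5, B = (-22.879, -35.965). ∠GBK = 128.7° gives BK at 157.40° from the x-axis; with |BK| = 24.2, K = (-45.221, -26.665). Then |RK| = |K − R| = 52.497.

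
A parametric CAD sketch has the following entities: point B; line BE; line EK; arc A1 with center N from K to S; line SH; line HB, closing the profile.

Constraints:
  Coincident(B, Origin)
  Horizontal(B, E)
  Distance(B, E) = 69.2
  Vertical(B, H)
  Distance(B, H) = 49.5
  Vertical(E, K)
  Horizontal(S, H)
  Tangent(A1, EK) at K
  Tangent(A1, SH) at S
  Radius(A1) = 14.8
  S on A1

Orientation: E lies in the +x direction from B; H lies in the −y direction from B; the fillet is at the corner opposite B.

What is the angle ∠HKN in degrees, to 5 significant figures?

12.072°

B is at the origin; B and E share the same y with |BE| = 69.2 and E on the +x side, so E = (69.200, 0.0000). BH is vertical with |BH| = 49.5 and H on the −y side, so H = (0.0000, -49.500). The virtual corner opposite B is at (69.200, -49.500). A1 meets EK tangentially, so NK is at right angles to EK and the tangent condition forces NS to be normal to SH, with radius 14.8, so the center N sits 14.8 in from both sides at N = (54.400, -34.700). That places the tangent points at K = (69.200, -34.700) on EK and S = (54.400, -49.500) on SH. Then cos ∠HKN = KH·KN / (|KH||KN|), giving 12.072°.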